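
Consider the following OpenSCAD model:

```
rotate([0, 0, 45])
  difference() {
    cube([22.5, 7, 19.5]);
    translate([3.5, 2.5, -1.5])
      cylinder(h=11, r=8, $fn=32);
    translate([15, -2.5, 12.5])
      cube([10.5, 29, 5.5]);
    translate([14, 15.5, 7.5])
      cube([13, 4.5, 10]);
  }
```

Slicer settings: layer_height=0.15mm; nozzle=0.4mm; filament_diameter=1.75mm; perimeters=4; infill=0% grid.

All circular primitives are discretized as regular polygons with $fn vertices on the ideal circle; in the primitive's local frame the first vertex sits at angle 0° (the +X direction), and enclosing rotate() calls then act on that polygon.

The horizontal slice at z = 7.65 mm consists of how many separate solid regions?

At z = 7.65 mm: the cube is present — its section is the full 22.5×7 rectangle; the r=8 cylinder at (3.5, 2.5) contributes a regular 32-gon of circumradius 8; the cube at (15, -2.5) does not reach this height (z outside [12.5, 18]); the 13×4.5 cube at (14, 15.5) contributes its full rectangle; Subtracting the remaining from the first: starting from the 22.5×7 cube, the r=8 cylinder at (3.5, 2.5) partially overlaps it — only the 77.98 mm² overlap (of its 199.77 mm²) is removed, clipping the outline; the 13×4.5 cube at (14, 15.5) misses the remaining region (no effect) — 1 connected region; (rotated 45° about Z; rotation is an isometry so areas/perimeters/island counts are preserved). The result has 1 disconnected region.

1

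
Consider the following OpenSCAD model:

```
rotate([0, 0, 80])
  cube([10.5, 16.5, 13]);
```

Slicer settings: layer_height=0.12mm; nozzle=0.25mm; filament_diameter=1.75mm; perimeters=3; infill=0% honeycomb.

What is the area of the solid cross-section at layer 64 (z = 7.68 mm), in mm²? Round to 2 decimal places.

At z = 7.68 mm: the 10.5×16.5 cube contributes its full rectangle (area 173.25 mm²); (whole slice rotated 80° about Z — lengths, areas and connectivity unchanged). Overall, the cross-section is a single solid region. Net area = 173.25 mm².

173.25 mm²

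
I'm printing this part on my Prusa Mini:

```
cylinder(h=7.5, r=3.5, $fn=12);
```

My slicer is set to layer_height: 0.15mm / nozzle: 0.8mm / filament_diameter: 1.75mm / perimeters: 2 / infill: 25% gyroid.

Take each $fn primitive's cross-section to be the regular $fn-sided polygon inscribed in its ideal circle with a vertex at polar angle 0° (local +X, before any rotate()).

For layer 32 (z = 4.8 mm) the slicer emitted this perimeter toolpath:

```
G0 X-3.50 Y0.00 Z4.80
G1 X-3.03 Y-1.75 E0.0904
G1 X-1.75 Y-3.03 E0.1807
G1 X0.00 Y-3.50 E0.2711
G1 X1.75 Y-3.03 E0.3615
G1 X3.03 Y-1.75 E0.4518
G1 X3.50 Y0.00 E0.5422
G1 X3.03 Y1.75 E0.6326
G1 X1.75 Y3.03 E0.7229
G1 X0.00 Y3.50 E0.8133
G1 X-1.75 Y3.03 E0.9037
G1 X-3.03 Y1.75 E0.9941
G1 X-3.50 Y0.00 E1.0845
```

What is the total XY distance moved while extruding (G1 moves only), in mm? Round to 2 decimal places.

21.74 mm

Sum the Euclidean lengths of each G1 segment: total = 21.74 mm.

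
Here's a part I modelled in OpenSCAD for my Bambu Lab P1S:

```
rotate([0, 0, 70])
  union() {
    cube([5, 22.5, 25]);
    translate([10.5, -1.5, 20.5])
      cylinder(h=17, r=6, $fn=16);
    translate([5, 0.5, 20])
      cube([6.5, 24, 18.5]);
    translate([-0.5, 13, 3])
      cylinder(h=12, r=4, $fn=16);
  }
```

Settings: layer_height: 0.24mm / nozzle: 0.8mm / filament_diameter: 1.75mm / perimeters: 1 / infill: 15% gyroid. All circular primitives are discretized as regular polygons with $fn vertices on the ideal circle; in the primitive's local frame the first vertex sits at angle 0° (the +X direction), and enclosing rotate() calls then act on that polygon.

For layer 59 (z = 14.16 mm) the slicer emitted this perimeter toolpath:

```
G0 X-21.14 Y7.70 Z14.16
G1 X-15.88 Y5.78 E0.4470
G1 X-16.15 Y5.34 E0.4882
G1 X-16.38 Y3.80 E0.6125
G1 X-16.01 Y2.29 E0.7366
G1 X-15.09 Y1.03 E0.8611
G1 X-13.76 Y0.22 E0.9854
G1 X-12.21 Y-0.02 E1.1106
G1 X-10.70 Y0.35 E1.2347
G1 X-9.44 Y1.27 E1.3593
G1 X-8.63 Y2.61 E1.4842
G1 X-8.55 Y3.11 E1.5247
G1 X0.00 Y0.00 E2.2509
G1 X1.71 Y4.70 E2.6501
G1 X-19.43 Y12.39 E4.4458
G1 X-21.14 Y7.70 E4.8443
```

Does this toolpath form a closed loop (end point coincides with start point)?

Start point (G0): (-21.14, 7.70). End point (last G1): the path returns to the start — closed.

yes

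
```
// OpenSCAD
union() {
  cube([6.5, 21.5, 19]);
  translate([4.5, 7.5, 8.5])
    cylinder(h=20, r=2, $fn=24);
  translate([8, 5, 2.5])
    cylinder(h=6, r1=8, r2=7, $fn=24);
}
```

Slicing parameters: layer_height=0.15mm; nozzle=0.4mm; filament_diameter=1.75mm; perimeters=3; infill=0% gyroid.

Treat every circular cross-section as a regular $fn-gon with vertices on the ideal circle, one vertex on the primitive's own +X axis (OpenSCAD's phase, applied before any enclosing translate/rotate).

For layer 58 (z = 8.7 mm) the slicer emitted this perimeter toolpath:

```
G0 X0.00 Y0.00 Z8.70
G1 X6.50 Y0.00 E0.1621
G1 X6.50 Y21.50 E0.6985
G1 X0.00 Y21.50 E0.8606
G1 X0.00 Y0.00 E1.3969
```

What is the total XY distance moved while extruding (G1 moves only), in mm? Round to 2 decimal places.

56.00 mm

Sum the Euclidean lengths of each G1 segment: total = 56.00 mm.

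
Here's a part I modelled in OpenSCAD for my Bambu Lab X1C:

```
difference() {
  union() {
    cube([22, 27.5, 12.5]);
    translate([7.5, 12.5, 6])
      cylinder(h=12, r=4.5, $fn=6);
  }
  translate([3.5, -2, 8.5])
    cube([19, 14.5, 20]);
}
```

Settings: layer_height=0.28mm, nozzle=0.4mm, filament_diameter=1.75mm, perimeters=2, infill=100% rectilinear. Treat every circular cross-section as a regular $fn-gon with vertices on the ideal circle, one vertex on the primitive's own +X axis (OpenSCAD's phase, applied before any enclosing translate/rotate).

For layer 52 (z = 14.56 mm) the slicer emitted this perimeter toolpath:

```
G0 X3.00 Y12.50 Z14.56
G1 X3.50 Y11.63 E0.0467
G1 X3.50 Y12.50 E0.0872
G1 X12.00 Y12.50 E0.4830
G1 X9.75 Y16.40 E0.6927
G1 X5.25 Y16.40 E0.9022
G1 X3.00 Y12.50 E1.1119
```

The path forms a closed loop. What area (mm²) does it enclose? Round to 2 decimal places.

Apply the shoelace formula to the sequence of (X, Y) vertices; enclosed area = 26.54 mm².

26.54 mm²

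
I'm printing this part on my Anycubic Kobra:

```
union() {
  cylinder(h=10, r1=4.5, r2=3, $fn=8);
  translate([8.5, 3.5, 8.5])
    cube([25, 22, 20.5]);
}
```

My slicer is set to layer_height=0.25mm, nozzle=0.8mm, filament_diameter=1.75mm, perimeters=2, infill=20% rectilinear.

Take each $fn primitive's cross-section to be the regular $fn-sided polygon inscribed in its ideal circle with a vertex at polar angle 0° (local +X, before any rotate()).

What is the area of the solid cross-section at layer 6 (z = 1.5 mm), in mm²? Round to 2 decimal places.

51.69 mm²

At z = 1.5 mm: the cone: at t=0.150 of its height the radius interpolates to r₁+(r₂−r₁)t = 4.275, giving a regular 8-gon of that circumradius (area = (8/2)·4.275²·sin(360°/8) = 51.69 mm²); the cube at (8.5, 3.5) is not intersected at this z (z outside [8.5, 29]); Taking the union: only the cone is present, so the union is just that shape — area = 51.69 mm². Overall, the cross-section is a single solid region. Net area = 51.69 mm².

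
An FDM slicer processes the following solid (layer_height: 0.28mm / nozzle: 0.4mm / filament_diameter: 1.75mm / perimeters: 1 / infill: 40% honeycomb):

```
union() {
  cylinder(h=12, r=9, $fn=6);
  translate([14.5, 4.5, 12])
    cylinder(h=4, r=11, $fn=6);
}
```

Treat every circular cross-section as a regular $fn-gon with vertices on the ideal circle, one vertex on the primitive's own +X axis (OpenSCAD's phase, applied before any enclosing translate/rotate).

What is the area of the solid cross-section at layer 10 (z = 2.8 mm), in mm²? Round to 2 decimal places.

At z = 2.8 mm: the cylinder: section is a regular 6-gon, circumradius r=9 (area = (6/2)·9.000²·sin(360°/6) = 210.44 mm²); the cylinder at (14.5, 4.5) does not reach this height (z outside [12, 16]); Merging all regions: only the r=9 cylinder is present, so the union is just that shape — area = 210.44 mm². Overall, the cross-section is a single solid region. Net area = 210.44 mm².

210.44 mm²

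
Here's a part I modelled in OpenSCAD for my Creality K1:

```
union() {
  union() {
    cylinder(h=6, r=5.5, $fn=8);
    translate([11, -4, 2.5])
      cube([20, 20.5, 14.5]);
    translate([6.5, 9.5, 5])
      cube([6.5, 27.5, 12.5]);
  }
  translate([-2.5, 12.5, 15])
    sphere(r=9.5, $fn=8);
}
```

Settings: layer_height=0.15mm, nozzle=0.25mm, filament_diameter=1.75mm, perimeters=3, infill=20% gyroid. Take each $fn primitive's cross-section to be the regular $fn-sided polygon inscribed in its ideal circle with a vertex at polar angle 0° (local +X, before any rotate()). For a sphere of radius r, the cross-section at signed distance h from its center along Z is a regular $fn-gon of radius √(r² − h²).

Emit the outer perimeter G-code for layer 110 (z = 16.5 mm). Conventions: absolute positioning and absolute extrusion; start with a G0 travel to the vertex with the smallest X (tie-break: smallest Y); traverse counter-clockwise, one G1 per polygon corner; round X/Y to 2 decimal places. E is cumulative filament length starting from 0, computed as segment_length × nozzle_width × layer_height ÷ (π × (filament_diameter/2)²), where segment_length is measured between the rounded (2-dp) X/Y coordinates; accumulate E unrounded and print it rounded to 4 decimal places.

At z = 16.5 mm: the cylinder does not reach this height (z outside [0, 6]); the 20×20.5 cube at (11, -4) contributes its full rectangle; the 6.5×27.5 cube at (6.5, 9.5) contributes its full rectangle; Merging all regions: the regions partially overlap (shared area 14.00 mm²), so overlapping operands fuse into one piece — 1 connected region; the r=9.5 sphere at (-2.5, 12.5) slices to a regular 8-gon of circumradius 9.381 (√(r²−h²) with h=1.5 from center); Merging all regions: the regions partially overlap (shared area 0.35 mm²), so overlapping operands fuse into one piece — 1 connected region. The outline is a single polygon with 17 vertices. Extrusion per mm of travel: 0.25 × 0.15 / (π × 0.875²) = 0.015591. Accumulating E over each segment gives final E = 2.8779.

G0 X-11.88 Y12.50 Z16.50
G1 X-9.13 Y5.87 E0.1119
G1 X-2.50 Y3.12 E0.2238
G1 X4.13 Y5.87 E0.3357
G1 X6.50 Y11.58 E0.4321
G1 X6.50 Y9.50 E0.4645
G1 X11.00 Y9.50 E0.5347
G1 X11.00 Y-4.00 E0.7452
G1 X31.00 Y-4.00 E1.0570
G1 X31.00 Y16.50 E1.3766
G1 X13.00 Y16.50 E1.6572
G1 X13.00 Y37.00 E1.9768
G1 X6.50 Y37.00 E2.0782
G1 X6.50 Y13.42 E2.4458
G1 X4.13 Y19.13 E2.5422
G1 X-2.50 Y21.88 E2.6541
G1 X-9.13 Y19.13 E2.7660
G1 X-11.88 Y12.50 E2.8779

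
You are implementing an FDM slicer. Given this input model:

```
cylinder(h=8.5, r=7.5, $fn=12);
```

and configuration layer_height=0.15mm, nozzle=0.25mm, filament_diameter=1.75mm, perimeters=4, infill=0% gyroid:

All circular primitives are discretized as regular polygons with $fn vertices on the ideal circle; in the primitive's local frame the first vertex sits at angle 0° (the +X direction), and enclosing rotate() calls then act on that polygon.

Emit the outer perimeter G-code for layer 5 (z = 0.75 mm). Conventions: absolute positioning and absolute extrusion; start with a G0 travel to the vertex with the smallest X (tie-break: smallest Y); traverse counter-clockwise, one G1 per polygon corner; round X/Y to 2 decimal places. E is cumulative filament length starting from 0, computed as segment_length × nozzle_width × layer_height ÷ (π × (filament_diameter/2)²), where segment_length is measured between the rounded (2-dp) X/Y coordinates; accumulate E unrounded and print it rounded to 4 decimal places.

At z = 0.75 mm: the r=7.5 cylinder gives a regular 12-gon of circumradius 7.5 (constant along its height). The outline is a single polygon with 12 vertices. Extrusion per mm of travel: 0.25 × 0.15 / (π × 0.875²) = 0.015591. Accumulating E over each segment gives final E = 0.7266.

G0 X-7.50 Y0.00 Z0.75
G1 X-6.50 Y-3.75 E0.0605
G1 X-3.75 Y-6.50 E0.1211
G1 X0.00 Y-7.50 E0.1816
G1 X3.75 Y-6.50 E0.2422
G1 X6.50 Y-3.75 E0.3028
G1 X7.50 Y0.00 E0.3633
G1 X6.50 Y3.75 E0.4238
G1 X3.75 Y6.50 E0.4844
G1 X0.00 Y7.50 E0.5449
G1 X-3.75 Y6.50 E0.6055
G1 X-6.50 Y3.75 E0.6661
G1 X-7.50 Y0.00 E0.7266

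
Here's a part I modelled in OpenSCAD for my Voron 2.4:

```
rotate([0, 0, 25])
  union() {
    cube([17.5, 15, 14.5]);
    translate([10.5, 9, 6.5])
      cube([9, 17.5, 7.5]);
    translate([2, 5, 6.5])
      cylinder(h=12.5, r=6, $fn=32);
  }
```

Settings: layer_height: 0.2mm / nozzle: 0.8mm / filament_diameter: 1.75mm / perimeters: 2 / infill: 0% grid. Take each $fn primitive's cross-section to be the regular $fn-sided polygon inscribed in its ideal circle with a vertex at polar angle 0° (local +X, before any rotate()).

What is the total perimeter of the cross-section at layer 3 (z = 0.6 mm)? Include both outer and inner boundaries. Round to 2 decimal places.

65.00 mm

At z = 0.6 mm: the 17.5×15 cube contributes its full rectangle (perimeter 65.00 mm); the cube at (10.5, 9) does not reach this height (z outside [6.5, 14]); the cylinder at (2, 5) is not intersected at this z (z outside [6.5, 19]); Merging all regions: only the 17.5×15 cube is present, so the union is just that shape — boundary = 65.00 mm; (whole slice rotated 25° about Z — lengths, areas and connectivity unchanged). Overall, the cross-section is a single solid region. Total boundary length (outer) = 65.00 mm.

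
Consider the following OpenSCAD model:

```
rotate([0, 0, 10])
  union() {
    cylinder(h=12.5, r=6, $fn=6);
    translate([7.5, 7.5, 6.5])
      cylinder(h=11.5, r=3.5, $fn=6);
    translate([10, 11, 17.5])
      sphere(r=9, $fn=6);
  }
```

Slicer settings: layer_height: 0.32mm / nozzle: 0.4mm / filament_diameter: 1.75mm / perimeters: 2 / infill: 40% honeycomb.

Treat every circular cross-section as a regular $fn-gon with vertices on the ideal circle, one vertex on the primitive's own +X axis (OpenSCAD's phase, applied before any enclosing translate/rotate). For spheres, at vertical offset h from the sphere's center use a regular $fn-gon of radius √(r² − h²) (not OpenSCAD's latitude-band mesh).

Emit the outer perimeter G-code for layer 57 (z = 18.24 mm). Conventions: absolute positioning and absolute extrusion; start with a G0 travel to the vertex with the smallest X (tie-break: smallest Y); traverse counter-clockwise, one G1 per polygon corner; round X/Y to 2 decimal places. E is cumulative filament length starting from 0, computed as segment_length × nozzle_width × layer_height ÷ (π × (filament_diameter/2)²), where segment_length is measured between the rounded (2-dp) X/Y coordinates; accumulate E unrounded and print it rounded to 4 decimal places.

At z = 18.24 mm: the cylinder is not intersected at this z (z outside [0, 12.5]); the cylinder at (7.5, 7.5) is absent (z outside [6.5, 18]); the sphere at (10, 11): section is a regular 6-gon, circumradius = √(r²−h²) = √(9²−0.74²) = 8.970; Merging all regions: only the r=9 sphere at (10, 11) is present, so the union is just that shape — 1 connected region; (rotated 10° about Z; rotation is an isometry so areas/perimeters/island counts are preserved). The outline is a single polygon with 6 vertices. Extrusion per mm of travel: 0.4 × 0.32 / (π × 0.875²) = 0.053216. Accumulating E over each segment gives final E = 2.8643.

G0 X-0.90 Y11.01 Z18.24
G1 X4.87 Y4.14 E0.4774
G1 X13.70 Y5.70 E0.9546
G1 X16.77 Y14.13 E1.4320
G1 X11.01 Y21.00 E1.9091
G1 X2.17 Y19.44 E2.3868
G1 X-0.90 Y11.01 E2.8643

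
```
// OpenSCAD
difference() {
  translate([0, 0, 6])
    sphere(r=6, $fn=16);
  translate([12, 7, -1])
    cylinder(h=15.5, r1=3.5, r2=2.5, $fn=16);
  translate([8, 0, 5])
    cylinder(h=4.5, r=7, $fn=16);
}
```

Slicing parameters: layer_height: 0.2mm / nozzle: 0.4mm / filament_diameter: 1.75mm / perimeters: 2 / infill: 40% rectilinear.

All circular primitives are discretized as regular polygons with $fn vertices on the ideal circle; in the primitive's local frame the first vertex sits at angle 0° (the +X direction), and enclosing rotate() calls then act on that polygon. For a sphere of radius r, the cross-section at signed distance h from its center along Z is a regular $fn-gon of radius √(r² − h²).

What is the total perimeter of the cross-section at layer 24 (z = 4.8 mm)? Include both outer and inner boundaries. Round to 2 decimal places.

36.70 mm

At z = 4.8 mm: the sphere: section is a regular 16-gon, circumradius = √(r²−h²) = √(6²−1.2²) = 5.879 (perimeter = 2·16·5.879·sin(180°/16) = 36.70 mm); the cone at (12, 7): at t=0.374 of its height the radius interpolates to r₁+(r₂−r₁)t = 3.126, giving a regular 16-gon of that circumradius (perimeter = 2·16·3.126·sin(180°/16) = 19.51 mm); the cylinder at (8, 0) does not reach this height (z outside [5, 9.5]); After the difference (first − rest): starting from the r=6 sphere, the cone at (12, 7) misses the remaining region (no effect) — boundary = 36.70 mm. Overall, the cross-section is a single solid region. Total boundary length (outer) = 36.70 mm.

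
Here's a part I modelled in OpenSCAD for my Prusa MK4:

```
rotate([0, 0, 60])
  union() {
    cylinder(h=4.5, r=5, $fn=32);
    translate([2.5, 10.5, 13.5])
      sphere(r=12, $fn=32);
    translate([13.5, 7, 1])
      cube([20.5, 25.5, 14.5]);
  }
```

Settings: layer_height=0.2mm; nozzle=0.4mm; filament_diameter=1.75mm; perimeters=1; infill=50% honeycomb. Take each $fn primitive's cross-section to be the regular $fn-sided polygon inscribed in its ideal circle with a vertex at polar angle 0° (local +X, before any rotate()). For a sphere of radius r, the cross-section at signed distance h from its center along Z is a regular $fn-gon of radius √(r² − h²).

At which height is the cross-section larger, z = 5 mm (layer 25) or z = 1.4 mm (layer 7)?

Layer 25 (z = 5): the cylinder does not reach this height (z outside [0, 4.5]); the r=12 sphere at (2.5, 10.5) contributes a regular 32-gon of circumradius √(12²−8.5²) = 8.471 (area = (32/2)·8.471²·sin(360°/32) = 223.96 mm²); the cube at (13.5, 7) (footprint 20.5×25.5) is included at this height (area 522.75 mm²); Merging all regions: the 2 present regions are separate (no shared area or edge), so areas and boundary lengths simply add and each stays a separate island — area = 746.71 mm²; (whole slice rotated 60° about Z — lengths, areas and connectivity unchanged). So its area = 746.71 mm². Layer 7 (z = 1.4): the r=5 cylinder contributes a regular 32-gon of circumradius 5 (area = (32/2)·5.000²·sin(360°/32) = 78.04 mm²); the sphere at (2.5, 10.5) does not reach this height (|z−center|=12.100 > r=12); the 20.5×25.5 cube at (13.5, 7) contributes its full rectangle (area 522.75 mm²); Combining (union): the 2 present regions are separate (no shared area or edge), so areas and boundary lengths simply add and each stays a separate island — area = 600.79 mm²; (rotated 60° about Z; rotation is an isometry so areas/perimeters/island counts are preserved). So its area = 600.79 mm². Layer 25 is larger (746.71 vs 600.79 mm²).

layer 25 (z = 5 mm)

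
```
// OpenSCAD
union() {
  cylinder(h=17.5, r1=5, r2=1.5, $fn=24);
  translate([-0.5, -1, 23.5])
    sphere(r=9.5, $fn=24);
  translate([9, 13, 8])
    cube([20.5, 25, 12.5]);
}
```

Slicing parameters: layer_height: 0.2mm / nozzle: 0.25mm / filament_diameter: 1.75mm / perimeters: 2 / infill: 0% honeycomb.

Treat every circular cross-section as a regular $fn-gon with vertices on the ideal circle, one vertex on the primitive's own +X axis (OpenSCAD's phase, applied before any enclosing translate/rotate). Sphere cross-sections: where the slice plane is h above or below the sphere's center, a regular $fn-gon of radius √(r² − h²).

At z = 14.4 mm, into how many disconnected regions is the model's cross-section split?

2

At z = 14.4 mm: the cone: at t=0.823 of its height the radius interpolates to r₁+(r₂−r₁)t = 2.120, giving a regular 24-gon of that circumradius; the sphere at (-0.5, -1): section is a regular 24-gon, circumradius = √(r²−h²) = √(9.5²−9.1²) = 2.728; the cube at (9, 13) (footprint 20.5×25) is included at this height; Combining (union): the regions partially overlap (shared area 12.37 mm²), so overlapping operands fuse into one piece — 2 connected regions. The result has 2 disconnected regions.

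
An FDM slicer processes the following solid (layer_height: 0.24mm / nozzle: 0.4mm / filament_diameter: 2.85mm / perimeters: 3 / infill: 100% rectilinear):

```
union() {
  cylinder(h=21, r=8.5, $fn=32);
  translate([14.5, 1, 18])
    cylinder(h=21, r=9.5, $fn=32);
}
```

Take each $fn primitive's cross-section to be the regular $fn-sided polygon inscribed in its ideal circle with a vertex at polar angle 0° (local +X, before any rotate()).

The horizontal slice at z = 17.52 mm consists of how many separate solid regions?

1

At z = 17.52 mm: the cylinder: section is a regular 32-gon, circumradius r=8.5; the cylinder at (14.5, 1) is absent (z outside [18, 39]); Merging all regions: only the r=8.5 cylinder is present, so the union is just that shape — 1 connected region. The result has 1 disconnected region.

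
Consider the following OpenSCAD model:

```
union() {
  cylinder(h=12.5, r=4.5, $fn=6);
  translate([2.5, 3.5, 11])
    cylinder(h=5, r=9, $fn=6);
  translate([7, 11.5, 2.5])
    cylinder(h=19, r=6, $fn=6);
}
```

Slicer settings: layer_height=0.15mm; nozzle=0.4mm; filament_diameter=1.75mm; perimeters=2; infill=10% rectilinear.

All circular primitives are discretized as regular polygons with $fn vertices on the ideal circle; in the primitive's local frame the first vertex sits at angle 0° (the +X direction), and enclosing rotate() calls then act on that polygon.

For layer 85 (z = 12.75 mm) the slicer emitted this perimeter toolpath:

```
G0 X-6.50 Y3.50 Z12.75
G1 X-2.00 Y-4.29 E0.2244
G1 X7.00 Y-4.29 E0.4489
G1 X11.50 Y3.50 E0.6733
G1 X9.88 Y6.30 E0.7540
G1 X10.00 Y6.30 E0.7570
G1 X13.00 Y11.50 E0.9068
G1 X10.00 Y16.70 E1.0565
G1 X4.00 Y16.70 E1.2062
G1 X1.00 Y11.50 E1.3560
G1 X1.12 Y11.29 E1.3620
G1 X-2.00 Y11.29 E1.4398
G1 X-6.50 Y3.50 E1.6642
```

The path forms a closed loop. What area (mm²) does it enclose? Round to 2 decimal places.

274.58 mm²

Apply the shoelace formula to the sequence of (X, Y) vertices; enclosed area = 274.58 mm².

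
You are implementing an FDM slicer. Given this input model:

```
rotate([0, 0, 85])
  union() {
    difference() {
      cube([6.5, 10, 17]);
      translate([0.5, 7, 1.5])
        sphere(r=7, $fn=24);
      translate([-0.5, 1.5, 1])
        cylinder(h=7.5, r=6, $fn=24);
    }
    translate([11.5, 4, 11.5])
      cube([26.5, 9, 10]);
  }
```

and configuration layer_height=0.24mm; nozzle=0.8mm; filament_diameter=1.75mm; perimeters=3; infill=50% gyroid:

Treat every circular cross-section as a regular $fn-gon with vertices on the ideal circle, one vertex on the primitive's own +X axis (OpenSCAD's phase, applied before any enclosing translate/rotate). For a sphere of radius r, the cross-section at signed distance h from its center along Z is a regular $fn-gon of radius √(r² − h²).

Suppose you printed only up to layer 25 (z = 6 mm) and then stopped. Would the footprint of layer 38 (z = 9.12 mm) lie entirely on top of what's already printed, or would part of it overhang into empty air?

Compare the two slices. At z = 6: the cube is present — its section is the full 6.5×10 rectangle (area 65.00 mm²); the r=7 sphere at (0.5, 7) contributes a regular 24-gon of circumradius √(7²−4.5²) = 5.362 (area = (24/2)·5.362²·sin(360°/24) = 89.29 mm²); the r=6 cylinder at (-0.5, 1.5) gives a regular 24-gon of circumradius 6 (constant along its height) (area = (24/2)·6.000²·sin(360°/24) = 111.81 mm²); Taking the first minus the rest: starting from the 6.5×10 cube (65.00 mm²), the r=7 sphere at (0.5, 7) partially overlaps it — only the 41.60 mm² overlap (of its 89.29 mm²) is removed, clipping the outline; the r=6 cylinder at (-0.5, 1.5) partially overlaps it — only the 12.93 mm² overlap (of its 111.81 mm²) is removed, clipping the outline — area = 10.47 mm²; the cube at (11.5, 4) is not intersected at this z (z outside [11.5, 21.5]); Merging all regions: only that combined region is present, so the union is just that shape — area = 10.47 mm²; (whole slice rotated 85° about Z — lengths, areas and connectivity unchanged). At z = 9.12: the cube (footprint 6.5×10) is included at this height (area 65.00 mm²); the sphere at (0.5, 7) is absent (|z−center|=7.620 > r=7); the cylinder at (-0.5, 1.5) is not intersected at this z (z outside [1, 8.5]); After the difference (first − rest): none of the subtracted shapes is present at this height, so the 6.5×10 cube is unchanged — area = 65.00 mm²; the cube at (11.5, 4) does not reach this height (z outside [11.5, 21.5]); Combining (union): only that combined region is present, so the union is just that shape — area = 65.00 mm²; (rotated 85° about Z; rotation is an isometry so areas/perimeters/island counts are preserved). Checking containment: at z = 9.12 the cross-section extends beyond the z = 6 cross-section by about 54.53 mm².

part overhangs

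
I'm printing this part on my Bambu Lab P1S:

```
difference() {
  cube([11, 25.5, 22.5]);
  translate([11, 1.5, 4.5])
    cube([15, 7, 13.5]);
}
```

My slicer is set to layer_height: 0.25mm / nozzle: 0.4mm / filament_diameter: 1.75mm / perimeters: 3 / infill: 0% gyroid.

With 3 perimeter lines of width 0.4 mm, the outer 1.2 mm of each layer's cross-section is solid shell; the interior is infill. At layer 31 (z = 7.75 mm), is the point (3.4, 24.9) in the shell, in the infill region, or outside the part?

At z = 7.75 mm: the cube (footprint 11×25.5) is included at this height; the cube at (11, 1.5) (footprint 15×7) is included at this height; Taking the first minus the rest: starting from the 11×25.5 cube, the 15×7 cube at (11, 1.5) misses the remaining region (no effect) — 1 connected region. Overall, the cross-section is a single solid region. The nearest boundary edge runs (0.00, 25.50)→(11.00, 25.50); distance from the point to it = 0.60 mm. The point is inside the cross-section, 0.60 mm from the nearest boundary — within the 1.2 mm shell band (3 × 0.4).

shell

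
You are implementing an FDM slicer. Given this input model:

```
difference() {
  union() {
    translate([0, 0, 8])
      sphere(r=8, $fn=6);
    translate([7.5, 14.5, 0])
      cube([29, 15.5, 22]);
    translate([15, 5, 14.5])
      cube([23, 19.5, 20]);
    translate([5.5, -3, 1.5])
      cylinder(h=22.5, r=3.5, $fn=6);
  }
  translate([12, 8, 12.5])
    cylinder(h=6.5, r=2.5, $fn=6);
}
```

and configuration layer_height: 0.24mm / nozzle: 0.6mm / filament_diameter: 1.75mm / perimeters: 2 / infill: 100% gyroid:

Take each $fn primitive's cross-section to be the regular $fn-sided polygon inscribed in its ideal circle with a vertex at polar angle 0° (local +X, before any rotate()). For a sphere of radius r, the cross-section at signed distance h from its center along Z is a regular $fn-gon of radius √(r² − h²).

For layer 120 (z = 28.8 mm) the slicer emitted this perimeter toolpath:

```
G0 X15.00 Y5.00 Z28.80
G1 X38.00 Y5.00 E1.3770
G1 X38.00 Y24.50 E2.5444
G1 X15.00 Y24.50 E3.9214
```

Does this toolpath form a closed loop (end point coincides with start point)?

no

Start point (G0): (15.00, 5.00). End point (last G1): the path does not return to the start — open.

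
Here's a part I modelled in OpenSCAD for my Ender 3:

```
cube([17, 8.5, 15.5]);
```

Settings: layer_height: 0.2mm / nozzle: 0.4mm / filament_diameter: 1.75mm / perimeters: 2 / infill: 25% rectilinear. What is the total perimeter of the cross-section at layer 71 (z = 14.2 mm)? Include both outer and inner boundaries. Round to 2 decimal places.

51.00 mm

At z = 14.2 mm: the cube (footprint 17×8.5) is included at this height (perimeter 51.00 mm). Overall, the cross-section is a single solid region. Total boundary length (outer) = 51.00 mm.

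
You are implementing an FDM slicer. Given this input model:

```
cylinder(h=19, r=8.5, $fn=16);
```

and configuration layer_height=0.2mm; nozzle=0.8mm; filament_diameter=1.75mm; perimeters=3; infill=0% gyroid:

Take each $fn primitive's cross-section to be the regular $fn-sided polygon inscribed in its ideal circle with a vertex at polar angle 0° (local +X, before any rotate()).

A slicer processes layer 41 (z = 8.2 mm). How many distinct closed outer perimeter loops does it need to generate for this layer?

1

At z = 8.2 mm: the r=8.5 cylinder contributes a regular 16-gon of circumradius 8.5. The result has 1 disconnected region.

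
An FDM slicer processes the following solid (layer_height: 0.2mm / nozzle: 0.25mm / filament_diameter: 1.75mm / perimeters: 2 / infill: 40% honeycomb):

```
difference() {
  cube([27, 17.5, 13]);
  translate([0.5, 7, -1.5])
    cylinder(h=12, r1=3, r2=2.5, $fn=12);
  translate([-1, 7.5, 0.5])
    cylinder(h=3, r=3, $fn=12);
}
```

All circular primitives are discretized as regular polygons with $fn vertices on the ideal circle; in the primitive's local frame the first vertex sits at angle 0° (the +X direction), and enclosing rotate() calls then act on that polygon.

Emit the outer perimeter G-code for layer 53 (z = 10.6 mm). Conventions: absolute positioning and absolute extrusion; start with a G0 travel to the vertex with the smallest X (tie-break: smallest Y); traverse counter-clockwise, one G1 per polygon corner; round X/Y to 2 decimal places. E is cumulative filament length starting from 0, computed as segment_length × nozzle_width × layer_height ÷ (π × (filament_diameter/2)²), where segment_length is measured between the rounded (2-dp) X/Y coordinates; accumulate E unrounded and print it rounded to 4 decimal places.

G0 X0.00 Y0.00 Z10.60
G1 X27.00 Y0.00 E0.5613
G1 X27.00 Y17.50 E0.9250
G1 X0.00 Y17.50 E1.4863
G1 X0.00 Y0.00 E1.8501

At z = 10.6 mm: the 27×17.5 cube contributes its full rectangle; the cone at (0.5, 7) is absent (z outside [-1.5, 10.5]); the cylinder at (-1, 7.5) does not reach this height (z outside [0.5, 3.5]); Taking the first minus the rest: none of the subtracted shapes is present at this height, so the 27×17.5 cube is unchanged — 1 connected region. The outline is a single polygon with 4 vertices. Extrusion per mm of travel: 0.25 × 0.2 / (π × 0.875²) = 0.020788. Accumulating E over each segment gives final E = 1.8501.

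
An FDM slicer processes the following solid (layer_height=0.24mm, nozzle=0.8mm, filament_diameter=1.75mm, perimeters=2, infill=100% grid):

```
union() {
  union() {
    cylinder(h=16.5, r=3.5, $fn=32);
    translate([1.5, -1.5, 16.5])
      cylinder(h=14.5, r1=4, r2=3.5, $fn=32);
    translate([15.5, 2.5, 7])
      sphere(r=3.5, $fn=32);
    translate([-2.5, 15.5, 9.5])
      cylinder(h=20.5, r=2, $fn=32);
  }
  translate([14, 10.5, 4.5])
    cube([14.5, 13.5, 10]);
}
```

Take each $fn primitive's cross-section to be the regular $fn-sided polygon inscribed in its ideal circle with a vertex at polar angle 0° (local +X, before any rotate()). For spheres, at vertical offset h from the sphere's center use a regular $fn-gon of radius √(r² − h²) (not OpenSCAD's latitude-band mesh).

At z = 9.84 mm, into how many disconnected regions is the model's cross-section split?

4

At z = 9.84 mm: the r=3.5 cylinder gives a regular 32-gon of circumradius 3.5 (constant along its height); the cone at (1.5, -1.5) is absent (z outside [16.5, 31]); the sphere at (15.5, 2.5): section is a regular 32-gon, circumradius = √(r²−h²) = √(3.5²−2.84²) = 2.046; the r=2 cylinder at (-2.5, 15.5) contributes a regular 32-gon of circumradius 2; Merging all regions: the 3 present regions are separate (no shared area or edge), so areas and boundary lengths simply add and each stays a separate island — 3 connected regions; the 14.5×13.5 cube at (14, 10.5) contributes its full rectangle; Taking the union: the 2 present regions are separate (no shared area or edge), so areas and boundary lengths simply add and each stays a separate island — 4 connected regions. The result has 4 disconnected regions.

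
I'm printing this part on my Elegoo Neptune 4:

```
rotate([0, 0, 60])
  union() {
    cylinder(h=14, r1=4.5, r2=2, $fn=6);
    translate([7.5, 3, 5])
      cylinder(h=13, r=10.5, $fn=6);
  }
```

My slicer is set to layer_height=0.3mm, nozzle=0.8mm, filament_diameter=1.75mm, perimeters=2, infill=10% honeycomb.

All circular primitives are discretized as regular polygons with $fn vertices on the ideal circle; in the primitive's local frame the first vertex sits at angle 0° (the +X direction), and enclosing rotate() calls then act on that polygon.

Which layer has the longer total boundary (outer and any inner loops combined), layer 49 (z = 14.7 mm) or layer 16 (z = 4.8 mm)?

Layer 49 (z = 14.7): the cone is not intersected at this z (z outside [0, 14]); the r=10.5 cylinder at (7.5, 3) contributes a regular 6-gon of circumradius 10.5 (perimeter = 2·6·10.500·sin(180°/6) = 63.00 mm); Combining (union): only the r=10.5 cylinder at (7.5, 3) is present, so the union is just that shape — boundary = 63.00 mm; (whole slice rotated 60° about Z — lengths, areas and connectivity unchanged). So its perimeter = 63.00 mm. Layer 16 (z = 4.8): the cone: at t=0.343 of its height the radius interpolates to r₁+(r₂−r₁)t = 3.643, giving a regular 6-gon of that circumradius (perimeter = 2·6·3.643·sin(180°/6) = 21.86 mm); the cylinder at (7.5, 3) does not reach this height (z outside [5, 18]); Combining (union): only the cone is present, so the union is just that shape — boundary = 21.86 mm; (whole slice rotated 60° about Z — lengths, areas and connectivity unchanged). So its perimeter = 21.86 mm. Layer 49 is larger (63.00 vs 21.86 mm).

layer 49 (z = 14.7 mm)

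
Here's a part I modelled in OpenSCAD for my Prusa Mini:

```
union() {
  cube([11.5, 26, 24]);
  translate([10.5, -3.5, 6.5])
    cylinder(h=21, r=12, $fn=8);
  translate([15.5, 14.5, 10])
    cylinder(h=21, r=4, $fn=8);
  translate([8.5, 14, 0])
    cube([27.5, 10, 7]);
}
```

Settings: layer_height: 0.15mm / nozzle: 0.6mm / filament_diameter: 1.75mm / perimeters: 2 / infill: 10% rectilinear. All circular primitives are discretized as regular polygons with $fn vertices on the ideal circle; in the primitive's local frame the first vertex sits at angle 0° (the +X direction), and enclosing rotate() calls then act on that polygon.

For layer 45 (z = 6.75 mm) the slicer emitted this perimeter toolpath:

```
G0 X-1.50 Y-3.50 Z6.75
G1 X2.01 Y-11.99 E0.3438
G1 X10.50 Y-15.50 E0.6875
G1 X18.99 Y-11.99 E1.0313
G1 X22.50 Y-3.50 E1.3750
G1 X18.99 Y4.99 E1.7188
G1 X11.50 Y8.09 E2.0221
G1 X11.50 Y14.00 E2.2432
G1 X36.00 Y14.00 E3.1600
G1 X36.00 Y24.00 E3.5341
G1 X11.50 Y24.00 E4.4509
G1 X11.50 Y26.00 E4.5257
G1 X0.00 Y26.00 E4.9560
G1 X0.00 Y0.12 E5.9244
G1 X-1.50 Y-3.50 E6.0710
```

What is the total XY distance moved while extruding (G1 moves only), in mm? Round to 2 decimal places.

162.25 mm

Sum the Euclidean lengths of each G1 segment: total = 162.25 mm.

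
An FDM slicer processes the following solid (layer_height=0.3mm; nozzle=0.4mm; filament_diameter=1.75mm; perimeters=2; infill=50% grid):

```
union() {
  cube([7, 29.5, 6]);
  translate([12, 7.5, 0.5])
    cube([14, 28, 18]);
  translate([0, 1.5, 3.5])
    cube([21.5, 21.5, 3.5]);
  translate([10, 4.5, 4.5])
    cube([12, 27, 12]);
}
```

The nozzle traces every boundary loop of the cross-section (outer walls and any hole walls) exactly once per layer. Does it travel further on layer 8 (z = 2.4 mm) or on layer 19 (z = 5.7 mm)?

Layer 8 (z = 2.4): the 7×29.5 cube contributes its full rectangle (perimeter 73.00 mm); the cube at (12, 7.5) (footprint 14×28) is included at this height (perimeter 84.00 mm); the cube at (0, 1.5) does not reach this height (z outside [3.5, 7]); the cube at (10, 4.5) does not reach this height (z outside [4.5, 16.5]); Combining (union): the 2 present regions are separate (no shared area or edge), so areas and boundary lengths simply add and each stays a separate island — boundary = 157.00 mm. So its perimeter = 157.00 mm. Layer 19 (z = 5.7): the cube (footprint 7×29.5) is included at this height (perimeter 73.00 mm); the cube at (12, 7.5) (footprint 14×28) is included at this height (perimeter 84.00 mm); the cube at (0, 1.5) is present — its section is the full 21.5×21.5 rectangle (perimeter 86.00 mm); the 12×27 cube at (10, 4.5) contributes its full rectangle (perimeter 78.00 mm); Taking the union: the regions partially overlap (shared area 603.25 mm²), so the edge portions inside another operand are dropped and the merged outline is re-measured after clipping — boundary = 136.00 mm. So its perimeter = 136.00 mm. Layer 8 is larger (157.00 vs 136.00 mm).

layer 8 (z = 2.4 mm)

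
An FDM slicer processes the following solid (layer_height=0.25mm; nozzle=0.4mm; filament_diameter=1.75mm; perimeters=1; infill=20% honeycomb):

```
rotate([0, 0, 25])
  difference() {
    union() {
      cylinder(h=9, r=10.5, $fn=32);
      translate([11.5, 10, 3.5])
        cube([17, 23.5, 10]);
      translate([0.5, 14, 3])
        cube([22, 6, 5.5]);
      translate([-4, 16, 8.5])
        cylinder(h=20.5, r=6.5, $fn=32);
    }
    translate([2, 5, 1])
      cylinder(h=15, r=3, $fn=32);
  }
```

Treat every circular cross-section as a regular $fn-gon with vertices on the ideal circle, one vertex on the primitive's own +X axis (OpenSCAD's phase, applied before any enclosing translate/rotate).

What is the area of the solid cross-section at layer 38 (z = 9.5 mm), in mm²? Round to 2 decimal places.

531.38 mm²

At z = 9.5 mm: the cylinder does not reach this height (z outside [0, 9]); the 17×23.5 cube at (11.5, 10) contributes its full rectangle (area 399.50 mm²); the cube at (0.5, 14) does not reach this height (z outside [3, 8.5]); the r=6.5 cylinder at (-4, 16) gives a regular 32-gon of circumradius 6.5 (constant along its height) (area = (32/2)·6.500²·sin(360°/32) = 131.88 mm²); Merging all regions: the 2 present regions are separate (no shared area or edge), so areas and boundary lengths simply add and each stays a separate island — area = 531.38 mm²; the cylinder at (2, 5): section is a regular 32-gon, circumradius r=3 (area = (32/2)·3.000²·sin(360°/32) = 28.09 mm²); After the difference (first − rest): starting from the result so far (531.38 mm²), the r=3 cylinder at (2, 5) misses the remaining region (no effect) — area = 531.38 mm²; (whole slice rotated 25° about Z — lengths, areas and connectivity unchanged). Overall, the cross-section has 2 separate islands. Net area = 531.38 mm².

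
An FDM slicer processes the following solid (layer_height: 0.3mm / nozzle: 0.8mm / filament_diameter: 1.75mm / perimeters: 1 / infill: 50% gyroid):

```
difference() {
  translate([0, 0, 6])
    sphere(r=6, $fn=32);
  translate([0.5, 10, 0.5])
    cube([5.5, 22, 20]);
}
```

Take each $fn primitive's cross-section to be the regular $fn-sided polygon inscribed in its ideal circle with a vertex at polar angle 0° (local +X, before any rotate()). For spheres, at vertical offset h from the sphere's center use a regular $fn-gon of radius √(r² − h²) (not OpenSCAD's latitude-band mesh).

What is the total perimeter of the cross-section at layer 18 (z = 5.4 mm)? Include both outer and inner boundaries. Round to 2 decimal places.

At z = 5.4 mm: the r=6 sphere slices to a regular 32-gon of circumradius 5.970 (√(r²−h²) with h=0.6 from center) (perimeter = 2·32·5.970·sin(180°/32) = 37.45 mm); the cube at (0.5, 10) is present — its section is the full 5.5×22 rectangle (perimeter 55.00 mm); Taking the first minus the rest: starting from the r=6 sphere, the 5.5×22 cube at (0.5, 10) misses the remaining region (no effect) — boundary = 37.45 mm. Overall, the cross-section is a single solid region. Total boundary length (outer) = 37.45 mm.

37.45 mm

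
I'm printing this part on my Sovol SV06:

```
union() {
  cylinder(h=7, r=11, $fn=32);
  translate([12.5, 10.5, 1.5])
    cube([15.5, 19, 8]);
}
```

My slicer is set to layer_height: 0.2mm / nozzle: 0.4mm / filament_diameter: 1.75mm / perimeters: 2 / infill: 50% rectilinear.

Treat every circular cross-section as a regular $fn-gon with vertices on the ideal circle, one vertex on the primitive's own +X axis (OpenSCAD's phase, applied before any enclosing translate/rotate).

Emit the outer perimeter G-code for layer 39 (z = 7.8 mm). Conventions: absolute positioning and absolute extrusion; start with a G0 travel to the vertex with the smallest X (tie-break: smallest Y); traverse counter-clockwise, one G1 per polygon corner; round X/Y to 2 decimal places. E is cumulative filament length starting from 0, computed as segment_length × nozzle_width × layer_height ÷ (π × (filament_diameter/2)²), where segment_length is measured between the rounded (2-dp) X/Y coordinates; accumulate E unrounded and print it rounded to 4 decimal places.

G0 X12.50 Y10.50 Z7.80
G1 X28.00 Y10.50 E0.5155
G1 X28.00 Y29.50 E1.1475
G1 X12.50 Y29.50 E1.6630
G1 X12.50 Y10.50 E2.2949

At z = 7.8 mm: the cylinder is not intersected at this z (z outside [0, 7]); the cube at (12.5, 10.5) is present — its section is the full 15.5×19 rectangle; Combining (union): only the 15.5×19 cube at (12.5, 10.5) is present, so the union is just that shape — 1 connected region. The outline is a single polygon with 4 vertices. Extrusion per mm of travel: 0.4 × 0.2 / (π × 0.875²) = 0.033260. Accumulating E over each segment gives final E = 2.2949.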